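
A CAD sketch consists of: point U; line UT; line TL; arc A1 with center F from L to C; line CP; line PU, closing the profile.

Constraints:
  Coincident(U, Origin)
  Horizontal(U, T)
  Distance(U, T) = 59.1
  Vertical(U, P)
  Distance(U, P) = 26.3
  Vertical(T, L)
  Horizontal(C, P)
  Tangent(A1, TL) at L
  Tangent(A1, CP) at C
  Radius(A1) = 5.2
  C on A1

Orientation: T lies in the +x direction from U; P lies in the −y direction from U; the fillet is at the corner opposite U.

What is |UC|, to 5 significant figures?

59.974

U is at the origin; UT is horizontal with |UT| = 59.1 and T on the +x side, so T = (59.100, 0.0000). UP is vertical with |UP| = 26.3 and P on the −y side, so P = (0.0000, -26.300). The virtual corner opposite U is at (59.100, -26.300). Tangency of A1 to TL means the radius FL is perpendicular to TL and the tangent condition forces FC to be normal to CP, with radius 5.2, so the center F sits 5.2 in from both sides at F = (53.900, -21.100). That places the tangent points at L = (59.100, -21.100) on TL and C = (53.900, -26.300) on CP. Then |UC| = |C − U| = 59.974.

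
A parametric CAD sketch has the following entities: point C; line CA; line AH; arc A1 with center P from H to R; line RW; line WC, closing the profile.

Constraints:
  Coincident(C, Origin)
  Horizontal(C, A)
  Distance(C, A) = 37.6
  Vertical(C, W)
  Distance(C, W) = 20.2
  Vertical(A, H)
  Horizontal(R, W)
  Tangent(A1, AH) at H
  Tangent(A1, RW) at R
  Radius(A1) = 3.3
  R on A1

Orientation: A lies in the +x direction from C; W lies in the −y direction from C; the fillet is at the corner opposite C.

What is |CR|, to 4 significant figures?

39.81

C is at the origin; CA is horizontal with |CA| = 37.6 and A on the +x side, so A = (37.60, 0.000). C and W share the same x with |CW| = 20.2 and W on the −y side, so W = (0.000, -20.20). The virtual corner opposite C is at (37.60, -20.20). Since A1 is tangent to AH there, PH ⟂ AH and the tangent condition forces PR to be normal to RW, with radius 3.3, so the center P sits 3.3 in from both sides at P = (34.30, -16.90). That places the tangent points at H = (37.60, -16.90) on AH and R = (34.30, -20.20) on RW. Then |CR| = |R − C| = 39.81.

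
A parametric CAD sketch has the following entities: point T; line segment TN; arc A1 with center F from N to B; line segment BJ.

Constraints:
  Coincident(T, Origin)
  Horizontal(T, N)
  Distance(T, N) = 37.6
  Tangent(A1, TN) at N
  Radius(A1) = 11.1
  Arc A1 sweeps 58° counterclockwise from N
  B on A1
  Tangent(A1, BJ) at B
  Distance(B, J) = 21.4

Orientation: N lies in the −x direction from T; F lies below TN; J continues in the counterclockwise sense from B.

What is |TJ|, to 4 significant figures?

62.86

T is at the origin; TN is horizontal with |TN| = 37.6 and N on the −x side, so N = (-37.60, 0.000). A1 meets TN tangentially, so FN is at right angles to TN, so F = N + (0, -11.1) = (-37.60, -11.10). On A1, N sits at bearing 90° from F; a 58° counterclockwise sweep puts B at bearing 148°, so B = F + 11.1·(cos 148°, sin 148°) = (-47.01, -5.218). Since A1 is tangent to BJ there, FB ⟂ BJ, so BJ runs along (−sin 148°, cos 148°); with |BJ| = 21.4, J = (-58.35, -23.37). Then |TJ| = |J − T| = 62.86.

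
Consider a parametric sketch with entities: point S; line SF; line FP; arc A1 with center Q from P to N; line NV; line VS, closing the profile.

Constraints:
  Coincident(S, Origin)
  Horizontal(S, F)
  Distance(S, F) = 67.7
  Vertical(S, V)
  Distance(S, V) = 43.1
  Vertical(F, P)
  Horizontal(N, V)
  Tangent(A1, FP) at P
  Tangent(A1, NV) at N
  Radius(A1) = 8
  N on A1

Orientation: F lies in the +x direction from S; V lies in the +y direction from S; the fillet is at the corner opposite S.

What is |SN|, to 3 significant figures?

73.6

S is at the origin; SF is horizontal with |SF| = 67.7 and F on the +x side, so F = (67.7, 0.00). SV is vertical with |SV| = 43.1 and V on the +y side, so V = (0.00, 43.1). The virtual corner opposite S is at (67.7, 43.1). A1 meets FP tangentially, so QP is at right angles to FP and tangency of A1 to NV means the radius QN is perpendicular to NV, with radius 8.0, so the center Q sits 8.0 in from both sides at Q = (59.7, 35.1). That places the tangent points at P = (67.7, 35.1) on FP and N = (59.7, 43.1) on NV. Then |SN| = |N − S| = 73.6.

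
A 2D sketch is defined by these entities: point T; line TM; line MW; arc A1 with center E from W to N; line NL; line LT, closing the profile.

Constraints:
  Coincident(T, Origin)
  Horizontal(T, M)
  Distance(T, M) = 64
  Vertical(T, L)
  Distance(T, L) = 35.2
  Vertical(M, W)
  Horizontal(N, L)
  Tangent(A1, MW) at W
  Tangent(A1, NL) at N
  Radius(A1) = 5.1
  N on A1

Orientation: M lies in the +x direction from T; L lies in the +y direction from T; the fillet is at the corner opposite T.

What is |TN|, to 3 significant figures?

68.6

T is at the origin; TM is horizontal with |TM| = 64.0 and M on the +x side, so M = (64.0, 0.00). TL is vertical with |TL| = 35.2 and L on the +y side, so L = (0.00, 35.2). The virtual corner opposite T is at (64.0, 35.2). Tangency of A1 to MW means the radius EW is perpendicular to MW and since A1 is tangent to NL there, EN ⟂ NL, with radius 5.1, so the center E sits 5.1 in from both sides at E = (58.9, 30.1). That places the tangent points at W = (64.0, 30.1) on MW and N = (58.9, 35.2) on NL. Then |TN| = |N − T| = 68.6.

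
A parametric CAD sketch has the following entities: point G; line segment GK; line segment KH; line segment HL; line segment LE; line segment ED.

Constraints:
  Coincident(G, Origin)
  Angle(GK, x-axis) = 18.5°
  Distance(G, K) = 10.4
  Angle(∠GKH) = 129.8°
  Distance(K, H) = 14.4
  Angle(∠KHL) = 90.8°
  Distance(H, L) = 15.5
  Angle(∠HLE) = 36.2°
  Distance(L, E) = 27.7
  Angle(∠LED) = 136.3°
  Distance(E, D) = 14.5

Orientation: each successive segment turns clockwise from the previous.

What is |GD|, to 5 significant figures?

29.690

G is at the origin; GK runs at 18.5° with length 10.4, so K = (9.8626, 3.3000). ∠GKH = 129.8° gives KH at -31.700° from the x-axis; with |KH| = 14.4, H = (22.114, -4.2668). ∠KHL = 90.8° gives HL at -120.90° from the x-axis; with |HL| = 15.5, L = (14.154, -17.567). ∠HLE = 36.2° gives LE at 95.300° from the x-axis; with |LE| = 27.7, E = (11.596, 10.015). ∠LED = 136.3° gives ED at 51.600° from the x-axis; with |ED| = 14.5, D = (20.602, 21.378). Then |GD| = |D − G| = 29.690.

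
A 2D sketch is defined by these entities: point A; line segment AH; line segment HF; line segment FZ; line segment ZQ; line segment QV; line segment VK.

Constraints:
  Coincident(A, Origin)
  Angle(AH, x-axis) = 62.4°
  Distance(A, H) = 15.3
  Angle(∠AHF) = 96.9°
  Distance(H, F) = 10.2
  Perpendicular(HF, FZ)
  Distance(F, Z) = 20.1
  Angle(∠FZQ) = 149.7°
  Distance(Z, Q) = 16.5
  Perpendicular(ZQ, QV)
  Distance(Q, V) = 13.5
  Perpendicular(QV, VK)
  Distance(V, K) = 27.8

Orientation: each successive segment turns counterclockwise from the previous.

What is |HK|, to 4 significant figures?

5.523

A is at the origin; AH runs at 62.4° with length 15.3, so H = (7.088, 13.56). ∠AHF = 96.9° gives HF at 145.5° from the x-axis; with |HF| = 10.2, F = (-1.318, 19.34). The perpendicularity gives FZ at right angles to HF, so FZ runs at -124.5°; with |FZ| = 20.1, Z = (-12.70, 2.771). ∠FZQ = 149.7° gives ZQ at -94.20° from the x-axis; with |ZQ| = 16.5, Q = (-13.91, -13.68). ZQ is perpendicular to QV, so QV runs at -4.200°; with |QV| = 13.5, V = (-0.4471, -14.67). The perpendicularity gives VK at right angles to QV, so VK runs at 85.80°; with |VK| = 27.8, K = (1.589, 13.05). Then |HK| = |K − H| = 5.523.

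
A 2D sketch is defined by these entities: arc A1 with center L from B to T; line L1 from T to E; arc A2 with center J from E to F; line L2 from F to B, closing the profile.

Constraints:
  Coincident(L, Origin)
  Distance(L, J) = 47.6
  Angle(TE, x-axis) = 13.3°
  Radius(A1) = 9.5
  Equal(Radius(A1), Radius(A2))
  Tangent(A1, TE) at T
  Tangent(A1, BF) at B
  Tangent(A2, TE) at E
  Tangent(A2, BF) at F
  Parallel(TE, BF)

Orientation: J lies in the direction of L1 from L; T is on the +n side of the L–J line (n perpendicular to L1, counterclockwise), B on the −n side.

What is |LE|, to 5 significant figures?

48.539

The slot axis is L1's direction at 13.3°, so u = (cos 13.3°, sin 13.3°) = (0.97318, 0.23005) and n = (−sin 13.3°, cos 13.3°) = (-0.23005, 0.97318). L is at the origin and J lies 47.6 along u from L, so J = 47.6·u = (46.323, 10.950). Tangency of A1 to both parallel lines with radius 9.5 puts T and B at L ± 9.5·n: T = (-2.1855, 9.2452), B = (2.1855, -9.2452). Equal radii place E and F the same way about J: E = J + 9.5·n = (44.138, 20.196), F = J − 9.5·n = (48.509, 1.7052). Then |LE| = |E − L| = 48.539.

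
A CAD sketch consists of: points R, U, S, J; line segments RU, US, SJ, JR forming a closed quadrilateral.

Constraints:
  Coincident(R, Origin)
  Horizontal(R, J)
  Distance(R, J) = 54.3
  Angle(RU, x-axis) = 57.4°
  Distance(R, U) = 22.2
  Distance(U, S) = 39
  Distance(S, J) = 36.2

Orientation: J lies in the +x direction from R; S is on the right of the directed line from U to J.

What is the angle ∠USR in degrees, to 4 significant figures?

34.47°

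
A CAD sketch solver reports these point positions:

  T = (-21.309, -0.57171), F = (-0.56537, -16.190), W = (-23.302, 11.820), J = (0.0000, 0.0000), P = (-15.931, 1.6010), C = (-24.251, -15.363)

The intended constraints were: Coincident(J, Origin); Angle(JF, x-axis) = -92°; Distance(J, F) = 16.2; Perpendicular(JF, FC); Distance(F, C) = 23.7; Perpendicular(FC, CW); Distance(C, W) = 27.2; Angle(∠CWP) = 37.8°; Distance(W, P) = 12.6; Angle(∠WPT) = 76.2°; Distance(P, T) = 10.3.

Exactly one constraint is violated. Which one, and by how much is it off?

Distance(P, T) = 10.3 — off by 4.50.

J = (0.00, 0.00) ✓; JF at -92.00° ✓; |JF| = 16.20 ✓; ∠(JF, FC) = 90.00° ✓; |FC| = 23.70 ✓; ∠(FC, CW) = 90.00° ✓; |CW| = 27.20 ✓; ∠CWP = 37.80° ✓; |WP| = 12.60 ✓; ∠WPT = 76.20° ✓; |PT| = 5.800 ✗.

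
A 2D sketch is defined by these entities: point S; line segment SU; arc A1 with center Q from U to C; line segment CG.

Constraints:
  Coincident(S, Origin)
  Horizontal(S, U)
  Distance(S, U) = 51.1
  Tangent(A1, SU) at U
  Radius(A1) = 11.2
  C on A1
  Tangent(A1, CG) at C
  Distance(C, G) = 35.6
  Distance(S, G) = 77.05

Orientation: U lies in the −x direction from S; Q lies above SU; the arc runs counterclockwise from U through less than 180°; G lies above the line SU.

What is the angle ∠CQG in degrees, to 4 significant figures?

72.54°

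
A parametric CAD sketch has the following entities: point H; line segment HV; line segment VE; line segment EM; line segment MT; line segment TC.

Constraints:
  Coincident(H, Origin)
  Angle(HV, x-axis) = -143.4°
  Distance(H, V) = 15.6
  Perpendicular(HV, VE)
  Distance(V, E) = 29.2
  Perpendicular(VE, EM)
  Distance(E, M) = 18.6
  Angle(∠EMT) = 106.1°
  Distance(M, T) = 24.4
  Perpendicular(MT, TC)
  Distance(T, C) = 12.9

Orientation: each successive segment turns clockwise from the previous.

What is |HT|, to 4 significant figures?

11.34

VE is perpendicular to EM, so EM runs at 36.60°; with |EM| = 18.6, M = (-15.00, 25.23). ∠EMT = 106.1° gives MT at -37.30° from the x-axis; with |MT| = 24.4, T = (4.408, 10.44). Then |HT| = |T − H| = 11.34.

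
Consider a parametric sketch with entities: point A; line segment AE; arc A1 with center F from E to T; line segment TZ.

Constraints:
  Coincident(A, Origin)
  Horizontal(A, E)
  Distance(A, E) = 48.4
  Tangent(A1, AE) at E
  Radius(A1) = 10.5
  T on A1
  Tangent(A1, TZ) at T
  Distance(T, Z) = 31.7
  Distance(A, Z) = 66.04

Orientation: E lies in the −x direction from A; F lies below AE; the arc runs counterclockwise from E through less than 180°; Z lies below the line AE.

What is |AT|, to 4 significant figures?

60.00

A is at the origin; A and E share the same y with |AE| = 48.4 and E on the −x side, so E = (-48.40, 0.000). Tangency of A1 to AE means the radius FE is perpendicular to AE, so F = E + (0, -10.5) = (-48.40, -10.50). Since FT ⟂ TZ (tangency), |FZ| = √(10.5² + 31.7²) = 33.39 regardless of where T sits on A1. So Z lies on both circle(A, 66.04) and circle(F, 33.39); the below-AE intersection is Z = (-49.35, -43.88). T is the foot of the tangent from Z: T = (-58.46, -13.52).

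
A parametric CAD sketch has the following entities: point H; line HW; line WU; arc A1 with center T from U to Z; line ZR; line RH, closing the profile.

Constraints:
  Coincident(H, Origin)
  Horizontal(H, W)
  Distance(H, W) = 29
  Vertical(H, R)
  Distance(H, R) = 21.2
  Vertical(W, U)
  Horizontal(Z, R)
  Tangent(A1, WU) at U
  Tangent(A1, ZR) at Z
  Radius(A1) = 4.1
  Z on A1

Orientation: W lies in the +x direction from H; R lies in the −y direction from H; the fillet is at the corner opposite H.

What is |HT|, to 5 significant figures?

30.206

H is at the origin; H and W share the same y with |HW| = 29.0 and W on the +x side, so W = (29.000, 0.0000). H and R share the same x with |HR| = 21.2 and R on the −y side, so R = (0.0000, -21.200). The virtual corner opposite H is at (29.000, -21.200). Tangency of A1 to WU means the radius TU is perpendicular to WU and the tangent condition forces TZ to be normal to ZR, with radius 4.1, so the center T sits 4.1 in from both sides at T = (24.900, -17.100). Then |HT| = |T − H| = 30.206.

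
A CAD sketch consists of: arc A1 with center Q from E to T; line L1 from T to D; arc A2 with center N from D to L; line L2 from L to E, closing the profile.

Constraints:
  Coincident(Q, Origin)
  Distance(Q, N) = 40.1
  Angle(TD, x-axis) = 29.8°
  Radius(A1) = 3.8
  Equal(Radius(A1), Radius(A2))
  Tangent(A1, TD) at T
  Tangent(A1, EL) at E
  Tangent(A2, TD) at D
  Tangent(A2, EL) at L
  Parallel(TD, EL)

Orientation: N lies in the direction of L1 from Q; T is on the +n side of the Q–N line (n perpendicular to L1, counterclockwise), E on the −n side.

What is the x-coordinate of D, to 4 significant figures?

32.91

The slot axis is L1's direction at 29.8°, so u = (cos 29.8°, sin 29.8°) = (0.8678, 0.4970) and n = (−sin 29.8°, cos 29.8°) = (-0.4970, 0.8678). Q is at the origin and N lies 40.1 along u from Q, so N = 40.1·u = (34.80, 19.93). Tangency of A1 to both parallel lines with radius 3.8 puts T and E at Q ± 3.8·n: T = (-1.889, 3.298), E = (1.889, -3.298). Equal radii place D and L the same way about N: D = N + 3.8·n = (32.91, 23.23), L = N − 3.8·n = (36.69, 16.63). So D.x = 32.91.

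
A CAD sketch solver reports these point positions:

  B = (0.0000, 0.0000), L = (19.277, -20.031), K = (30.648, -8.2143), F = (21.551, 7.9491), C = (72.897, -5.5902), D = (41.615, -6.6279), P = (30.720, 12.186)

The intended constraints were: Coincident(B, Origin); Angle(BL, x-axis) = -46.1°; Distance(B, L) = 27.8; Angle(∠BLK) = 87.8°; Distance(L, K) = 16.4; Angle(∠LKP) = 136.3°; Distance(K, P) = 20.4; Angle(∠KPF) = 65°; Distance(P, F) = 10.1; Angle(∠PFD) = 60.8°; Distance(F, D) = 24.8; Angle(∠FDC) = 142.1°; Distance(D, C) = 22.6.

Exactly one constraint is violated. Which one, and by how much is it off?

Distance(D, C) = 22.6 — off by 8.70.

B = (0.00, 0.00) ✓; BL at -46.10° ✓; |BL| = 27.80 ✓; ∠BLK = 87.80° ✓; |LK| = 16.40 ✓; ∠LKP = 136.3° ✓; |KP| = 20.40 ✓; ∠KPF = 65.00° ✓; |PF| = 10.10 ✓; ∠PFD = 60.80° ✓; |FD| = 24.80 ✓; ∠FDC = 142.1° ✓; |DC| = 31.30 ✗.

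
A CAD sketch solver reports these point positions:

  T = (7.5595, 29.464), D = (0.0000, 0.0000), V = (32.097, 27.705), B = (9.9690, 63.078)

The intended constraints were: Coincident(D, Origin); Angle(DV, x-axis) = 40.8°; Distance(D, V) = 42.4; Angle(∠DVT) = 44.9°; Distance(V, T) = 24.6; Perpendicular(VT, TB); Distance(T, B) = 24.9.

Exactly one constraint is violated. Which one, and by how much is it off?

Distance(T, B) = 24.9 — off by 8.80.

D = (0.00, 0.00) ✓; DV at 40.80° ✓; |DV| = 42.40 ✓; ∠DVT = 44.90° ✓; |VT| = 24.60 ✓; ∠(VT, TB) = 90.00° ✓; |TB| = 33.70 ✗.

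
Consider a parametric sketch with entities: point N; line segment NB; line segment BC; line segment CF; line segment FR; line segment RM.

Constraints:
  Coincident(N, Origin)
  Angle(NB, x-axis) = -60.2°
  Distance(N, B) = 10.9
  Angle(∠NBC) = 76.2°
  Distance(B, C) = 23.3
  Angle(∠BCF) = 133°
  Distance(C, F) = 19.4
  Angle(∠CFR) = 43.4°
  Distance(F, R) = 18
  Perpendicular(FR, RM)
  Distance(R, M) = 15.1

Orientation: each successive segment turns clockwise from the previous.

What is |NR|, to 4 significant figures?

16.16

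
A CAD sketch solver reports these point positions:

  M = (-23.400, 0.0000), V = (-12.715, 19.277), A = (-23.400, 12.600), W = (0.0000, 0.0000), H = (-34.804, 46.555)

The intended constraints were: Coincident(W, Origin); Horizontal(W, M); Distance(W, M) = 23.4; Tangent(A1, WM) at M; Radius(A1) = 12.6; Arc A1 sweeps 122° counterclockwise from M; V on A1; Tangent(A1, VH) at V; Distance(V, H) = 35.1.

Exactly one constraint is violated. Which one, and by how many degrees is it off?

Tangent(A1, VH) at V — off by 7.00°.

W = (0.00, 0.00) ✓; W.y = 0.00, M.y = 0.00 ✓; |WM| = 23.40 ✓; ∠(AM, MW) = 90.00° ✓; |AM| = 12.60 ✓; bearing(A→V) − bearing(A→M) = 122.0° ✓; |AV| = 12.60 ✓; ∠(AV, VH) = 83.00° ✗; |VH| = 35.10 ✓.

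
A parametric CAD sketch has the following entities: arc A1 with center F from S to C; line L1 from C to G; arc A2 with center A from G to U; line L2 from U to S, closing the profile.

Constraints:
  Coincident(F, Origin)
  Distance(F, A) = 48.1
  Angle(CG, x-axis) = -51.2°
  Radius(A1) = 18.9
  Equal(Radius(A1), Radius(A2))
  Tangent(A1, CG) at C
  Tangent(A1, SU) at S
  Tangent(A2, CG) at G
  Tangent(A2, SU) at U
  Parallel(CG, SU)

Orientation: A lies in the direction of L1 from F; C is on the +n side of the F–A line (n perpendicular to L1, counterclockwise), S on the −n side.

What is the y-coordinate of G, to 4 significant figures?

-25.64

Tangency of A1 to both parallel lines with radius 18.9 puts C and S at F ± 18.9·n: C = (14.73, 11.84), S = (-14.73, -11.84). Equal radii place G and U the same way about A: G = A + 18.9·n = (44.87, -25.64), U = A − 18.9·n = (15.41, -49.33). So G.y = -25.64.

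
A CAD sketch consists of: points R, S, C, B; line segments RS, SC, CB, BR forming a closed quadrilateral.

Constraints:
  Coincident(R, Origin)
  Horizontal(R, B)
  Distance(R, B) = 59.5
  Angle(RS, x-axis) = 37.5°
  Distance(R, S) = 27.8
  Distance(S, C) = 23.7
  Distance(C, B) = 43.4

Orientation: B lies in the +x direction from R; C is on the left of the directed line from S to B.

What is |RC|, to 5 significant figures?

50.916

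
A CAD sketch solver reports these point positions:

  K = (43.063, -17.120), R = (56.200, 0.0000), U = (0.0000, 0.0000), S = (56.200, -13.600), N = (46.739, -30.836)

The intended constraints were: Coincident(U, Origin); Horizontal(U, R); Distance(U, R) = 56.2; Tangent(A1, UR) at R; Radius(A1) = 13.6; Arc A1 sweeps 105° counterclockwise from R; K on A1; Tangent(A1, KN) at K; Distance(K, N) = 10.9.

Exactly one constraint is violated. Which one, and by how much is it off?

Distance(K, N) = 10.9 — off by 3.30.

U = (0.00, 0.00) ✓; U.y = 0.00, R.y = 0.00 ✓; |UR| = 56.20 ✓; ∠(SR, RU) = 90.00° ✓; |SR| = 13.60 ✓; bearing(S→K) − bearing(S→R) = 105.0° ✓; |SK| = 13.60 ✓; ∠(SK, KN) = 90.00° ✓; |KN| = 14.20 ✗.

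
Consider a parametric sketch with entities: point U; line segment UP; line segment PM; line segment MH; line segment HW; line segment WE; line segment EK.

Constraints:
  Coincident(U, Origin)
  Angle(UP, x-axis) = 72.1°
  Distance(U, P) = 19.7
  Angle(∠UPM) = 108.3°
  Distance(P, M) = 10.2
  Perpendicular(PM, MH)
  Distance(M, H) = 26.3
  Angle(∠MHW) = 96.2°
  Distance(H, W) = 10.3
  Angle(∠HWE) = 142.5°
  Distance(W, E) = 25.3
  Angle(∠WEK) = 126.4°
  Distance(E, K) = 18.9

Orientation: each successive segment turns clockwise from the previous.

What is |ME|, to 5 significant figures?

34.907

U is at the origin; UP runs at 72.1° with length 19.7, so P = (6.0549, 18.746). ∠UPM = 108.3° gives PM at 0.40000° from the x-axis; with |PM| = 10.2, M = (16.255, 18.818). The perpendicularity gives MH at right angles to PM, so MH runs at -89.600°; with |MH| = 26.3, H = (16.438, -7.4817). ∠MHW = 96.2° gives HW at -173.40° from the x-axis; with |HW| = 10.3, W = (6.2065, -8.6656). ∠HWE = 142.5° gives WE at 149.10° from the x-axis; with |WE| = 25.3, E = (-15.502, 4.3270). Then |ME| = |E − M| = 34.907.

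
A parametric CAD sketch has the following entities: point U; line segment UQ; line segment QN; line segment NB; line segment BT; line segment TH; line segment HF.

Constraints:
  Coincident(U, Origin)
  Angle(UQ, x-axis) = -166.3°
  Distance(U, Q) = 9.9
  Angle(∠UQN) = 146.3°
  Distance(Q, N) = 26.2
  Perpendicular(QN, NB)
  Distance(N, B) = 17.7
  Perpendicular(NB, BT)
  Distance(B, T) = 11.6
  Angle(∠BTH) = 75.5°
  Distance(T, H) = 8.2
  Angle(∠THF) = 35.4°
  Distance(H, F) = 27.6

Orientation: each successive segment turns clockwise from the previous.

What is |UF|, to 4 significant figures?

45.93

∠BTH = 75.5° gives TH at -124.5° from the x-axis; with |TH| = 8.2, H = (-21.93, 12.52). ∠THF = 35.4° gives HF at 90.90° from the x-axis; with |HF| = 27.6, F = (-22.36, 40.12). Then |UF| = |F − U| = 45.93.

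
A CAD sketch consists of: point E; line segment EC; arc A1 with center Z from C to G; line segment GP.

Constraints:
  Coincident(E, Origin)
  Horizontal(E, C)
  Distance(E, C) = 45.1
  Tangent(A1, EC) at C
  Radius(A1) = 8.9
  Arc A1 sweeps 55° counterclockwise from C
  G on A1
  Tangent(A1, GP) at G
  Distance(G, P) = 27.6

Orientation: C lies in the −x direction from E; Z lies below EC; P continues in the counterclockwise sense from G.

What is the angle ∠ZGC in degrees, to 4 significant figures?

62.50°

Since A1 is tangent to EC there, ZC ⟂ EC, so Z = C + (0, -8.9) = (-45.10, -8.900). On A1, C sits at bearing 90° from Z; a 55° counterclockwise sweep puts G at bearing 145°, so G = Z + 8.9·(cos 145°, sin 145°) = (-52.39, -3.795). Then cos ∠ZGC = GZ·GC / (|GZ||GC|), giving 62.50°.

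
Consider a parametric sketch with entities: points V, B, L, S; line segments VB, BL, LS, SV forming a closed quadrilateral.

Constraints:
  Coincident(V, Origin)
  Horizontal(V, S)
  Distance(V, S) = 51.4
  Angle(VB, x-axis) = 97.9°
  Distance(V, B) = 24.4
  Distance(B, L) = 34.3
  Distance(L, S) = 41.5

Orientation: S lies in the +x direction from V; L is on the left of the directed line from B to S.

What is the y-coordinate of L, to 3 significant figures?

35.0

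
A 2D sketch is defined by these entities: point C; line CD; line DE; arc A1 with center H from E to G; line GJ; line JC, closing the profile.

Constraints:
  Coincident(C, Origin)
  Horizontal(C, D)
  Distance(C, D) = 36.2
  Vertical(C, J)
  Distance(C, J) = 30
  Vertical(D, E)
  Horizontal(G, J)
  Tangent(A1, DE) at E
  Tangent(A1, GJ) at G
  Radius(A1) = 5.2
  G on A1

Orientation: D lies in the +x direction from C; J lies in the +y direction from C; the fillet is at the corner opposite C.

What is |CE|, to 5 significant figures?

43.880

C is at the origin; CD is horizontal with |CD| = 36.2 and D on the +x side, so D = (36.200, 0.0000). CJ is vertical with |CJ| = 30.0 and J on the +y side, so J = (0.0000, 30.000). The virtual corner opposite C is at (36.200, 30.000). Since A1 is tangent to DE there, HE ⟂ DE and the tangent condition forces HG to be normal to GJ, with radius 5.2, so the center H sits 5.2 in from both sides at H = (31.000, 24.800). That places the tangent points at E = (36.200, 24.800) on DE and G = (31.000, 30.000) on GJ. Then |CE| = |E − C| = 43.880.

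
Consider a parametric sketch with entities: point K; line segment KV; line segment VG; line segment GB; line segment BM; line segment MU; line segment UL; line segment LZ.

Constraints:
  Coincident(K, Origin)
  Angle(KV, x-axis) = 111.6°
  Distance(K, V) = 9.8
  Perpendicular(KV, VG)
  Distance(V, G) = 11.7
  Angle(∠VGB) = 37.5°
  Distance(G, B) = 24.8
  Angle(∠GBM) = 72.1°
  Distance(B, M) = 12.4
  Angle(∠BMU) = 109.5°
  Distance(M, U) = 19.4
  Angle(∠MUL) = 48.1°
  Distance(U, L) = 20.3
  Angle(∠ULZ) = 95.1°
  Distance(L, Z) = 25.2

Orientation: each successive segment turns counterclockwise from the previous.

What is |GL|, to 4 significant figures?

15.06

K is at the origin; KV runs at 111.6° with length 9.8, so V = (-3.608, 9.112). KV is perpendicular to VG, so VG runs at -158.4°; with |VG| = 11.7, G = (-14.49, 4.805). ∠VGB = 37.5° gives GB at -15.90° from the x-axis; with |GB| = 24.8, B = (9.365, -1.989). ∠GBM = 72.1° gives BM at 92.00° from the x-axis; with |BM| = 12.4, M = (8.932, 10.40). ∠BMU = 109.5° gives MU at 162.5° from the x-axis; with |MU| = 19.4, U = (-9.570, 16.24). ∠MUL = 48.1° gives UL at -65.60° from the x-axis; with |UL| = 20.3, L = (-1.184, -2.250). Then |GL| = |L − G| = 15.06.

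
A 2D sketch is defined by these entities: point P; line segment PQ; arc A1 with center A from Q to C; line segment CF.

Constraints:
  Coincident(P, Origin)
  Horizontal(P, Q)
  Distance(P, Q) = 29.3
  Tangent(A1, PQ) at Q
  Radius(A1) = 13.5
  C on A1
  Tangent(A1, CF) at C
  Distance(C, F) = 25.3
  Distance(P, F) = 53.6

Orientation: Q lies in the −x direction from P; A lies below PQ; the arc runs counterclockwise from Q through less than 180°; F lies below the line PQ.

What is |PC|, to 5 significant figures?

45.724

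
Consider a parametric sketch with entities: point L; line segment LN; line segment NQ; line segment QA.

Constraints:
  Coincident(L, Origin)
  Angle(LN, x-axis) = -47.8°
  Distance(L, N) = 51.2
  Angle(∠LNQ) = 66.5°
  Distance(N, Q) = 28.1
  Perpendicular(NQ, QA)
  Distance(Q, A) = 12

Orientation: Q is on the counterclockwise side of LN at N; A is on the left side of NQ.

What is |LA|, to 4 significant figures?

35.79

L is at the origin; LN runs at -47.8° with length 51.2, so N = 51.2·(cos -47.8°, sin -47.8°) = (34.39, -37.93). ∠LNQ = 66.5°, so NQ runs at -47.8° + (180° − 66.5°) = 65.70° from the x-axis; with |NQ| = 28.1, Q = N + 28.1·(cos 65.70°, sin 65.70°) = (45.96, -12.32). The perpendicularity gives QA at right angles to NQ; with |QA| = 12.0 on the left of NQ, A = Q + 12.0·(-0.9114, 0.4115) = (35.02, -7.381). Then |LA| = |A − L| = 35.79.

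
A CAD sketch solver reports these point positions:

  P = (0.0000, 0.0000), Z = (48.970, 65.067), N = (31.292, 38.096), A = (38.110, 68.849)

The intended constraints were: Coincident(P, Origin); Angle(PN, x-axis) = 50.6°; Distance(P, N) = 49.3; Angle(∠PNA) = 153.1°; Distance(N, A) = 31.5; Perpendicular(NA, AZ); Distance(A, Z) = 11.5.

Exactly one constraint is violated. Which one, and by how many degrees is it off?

Perpendicular(NA, AZ) — off by 6.70°.

P = (0.00, 0.00) ✓; PN at 50.60° ✓; |PN| = 49.30 ✓; ∠PNA = 153.1° ✓; |NA| = 31.50 ✓; ∠(NA, AZ) = 96.70° ✗; |AZ| = 11.50 ✓.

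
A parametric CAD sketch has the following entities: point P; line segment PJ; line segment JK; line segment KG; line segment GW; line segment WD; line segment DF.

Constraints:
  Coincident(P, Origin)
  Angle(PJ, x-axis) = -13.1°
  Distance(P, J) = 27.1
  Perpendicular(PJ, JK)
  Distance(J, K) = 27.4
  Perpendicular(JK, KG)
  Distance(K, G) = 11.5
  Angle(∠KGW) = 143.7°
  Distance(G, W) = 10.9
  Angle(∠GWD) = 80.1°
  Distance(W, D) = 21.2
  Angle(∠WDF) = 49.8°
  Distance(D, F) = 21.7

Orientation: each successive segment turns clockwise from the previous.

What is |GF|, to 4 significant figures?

7.897

P is at the origin; PJ runs at -13.1° with length 27.1, so J = (26.39, -6.142). The perpendicularity gives JK at right angles to PJ, so JK runs at -103.1°; with |JK| = 27.4, K = (20.18, -32.83). JK is perpendicular to KG, so KG runs at 166.9°; with |KG| = 11.5, G = (8.984, -30.22). ∠KGW = 143.7° gives GW at 130.6° from the x-axis; with |GW| = 10.9, W = (1.890, -21.95). ∠GWD = 80.1° gives WD at 30.70° from the x-axis; with |WD| = 21.2, D = (20.12, -11.12). ∠WDF = 49.8° gives DF at -99.50° from the x-axis; with |DF| = 21.7, F = (16.54, -32.53). Then |GF| = |F − G| = 7.897.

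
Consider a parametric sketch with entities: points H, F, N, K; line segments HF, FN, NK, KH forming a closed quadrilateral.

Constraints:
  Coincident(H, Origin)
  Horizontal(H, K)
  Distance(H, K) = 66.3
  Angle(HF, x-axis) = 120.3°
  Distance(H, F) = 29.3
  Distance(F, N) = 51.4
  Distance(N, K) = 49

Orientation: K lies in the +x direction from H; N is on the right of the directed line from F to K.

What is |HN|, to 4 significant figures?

23.32

H is at the origin; H and K share the same y with |HK| = 66.3 and K in +x, so K = (66.3, 0). HF runs at 120.3° with |HF| = 29.3, so F = (-14.78, 25.30). N is determined by |FN| = 51.4 and |NK| = 49.0 together: it lies at the intersection of circle(F, 51.4) and circle(K, 49.0). With |FK| = 84.94, the foot of the radical line on FK is 43.89 from F and the perpendicular offset is √(51.4² − 43.89²) = 26.76. Taking the right-of-FK solution: N = (19.14, -13.32).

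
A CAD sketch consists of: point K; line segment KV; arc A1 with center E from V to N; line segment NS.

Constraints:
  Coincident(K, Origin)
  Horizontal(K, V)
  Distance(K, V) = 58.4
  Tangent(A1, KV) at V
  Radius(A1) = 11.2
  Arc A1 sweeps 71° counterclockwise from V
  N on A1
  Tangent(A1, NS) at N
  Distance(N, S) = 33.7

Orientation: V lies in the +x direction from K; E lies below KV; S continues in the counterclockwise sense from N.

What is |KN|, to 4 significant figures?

48.40

K is at the origin; K and V share the same y with |KV| = 58.4 and V on the +x side, so V = (58.40, 0.000). The tangent condition forces EV to be normal to KV, so E = V + (0, -11.2) = (58.40, -11.20). On A1, V sits at bearing 90° from E; a 71° counterclockwise sweep puts N at bearing 161°, so N = E + 11.2·(cos 161°, sin 161°) = (47.81, -7.554). Then |KN| = |N − K| = 48.40.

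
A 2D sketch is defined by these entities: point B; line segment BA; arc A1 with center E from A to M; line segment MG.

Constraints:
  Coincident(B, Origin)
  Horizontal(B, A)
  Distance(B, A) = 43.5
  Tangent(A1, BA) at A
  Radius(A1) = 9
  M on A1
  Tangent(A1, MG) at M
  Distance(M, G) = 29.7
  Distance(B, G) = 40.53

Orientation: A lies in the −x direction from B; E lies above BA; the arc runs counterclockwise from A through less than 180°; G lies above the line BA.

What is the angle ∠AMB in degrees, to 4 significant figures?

137.5°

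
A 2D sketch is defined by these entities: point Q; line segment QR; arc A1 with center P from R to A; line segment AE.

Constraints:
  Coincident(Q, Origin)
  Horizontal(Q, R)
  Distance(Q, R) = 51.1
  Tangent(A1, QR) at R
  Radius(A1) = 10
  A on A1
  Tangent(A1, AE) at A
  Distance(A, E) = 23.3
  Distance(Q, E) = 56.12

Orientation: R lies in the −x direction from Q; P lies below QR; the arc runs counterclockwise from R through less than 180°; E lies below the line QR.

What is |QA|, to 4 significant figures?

61.10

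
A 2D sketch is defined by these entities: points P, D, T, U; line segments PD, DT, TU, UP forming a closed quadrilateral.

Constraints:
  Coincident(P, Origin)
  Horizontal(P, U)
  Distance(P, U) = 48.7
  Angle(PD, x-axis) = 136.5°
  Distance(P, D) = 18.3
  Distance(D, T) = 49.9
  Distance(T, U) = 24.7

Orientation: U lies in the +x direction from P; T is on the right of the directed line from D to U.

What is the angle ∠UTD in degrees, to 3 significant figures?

111°

Checks: |DT| = 49.90 ✓; |TU| = 24.70 ✓.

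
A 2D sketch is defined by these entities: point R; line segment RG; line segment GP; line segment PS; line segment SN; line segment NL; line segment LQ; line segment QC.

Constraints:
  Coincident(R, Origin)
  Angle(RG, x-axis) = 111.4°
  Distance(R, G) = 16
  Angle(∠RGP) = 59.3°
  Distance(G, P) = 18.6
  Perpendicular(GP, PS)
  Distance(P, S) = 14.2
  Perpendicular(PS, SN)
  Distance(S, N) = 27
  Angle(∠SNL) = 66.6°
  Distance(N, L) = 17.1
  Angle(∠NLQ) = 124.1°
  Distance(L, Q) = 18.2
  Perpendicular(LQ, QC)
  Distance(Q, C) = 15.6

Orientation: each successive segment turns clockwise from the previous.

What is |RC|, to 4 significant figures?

11.49

R is at the origin; RG runs at 111.4° with length 16.0, so G = (-5.838, 14.90). ∠RGP = 59.3° gives GP at -9.300° from the x-axis; with |GP| = 18.6, P = (12.52, 11.89). GP is perpendicular to PS, so PS runs at -99.30°; with |PS| = 14.2, S = (10.22, -2.122). PS is perpendicular to SN, so SN runs at 170.7°; with |SN| = 27.0, N = (-16.42, 2.241). ∠SNL = 66.6° gives NL at 57.30° from the x-axis; with |NL| = 17.1, L = (-7.184, 16.63). ∠NLQ = 124.1° gives LQ at 1.400° from the x-axis; with |LQ| = 18.2, Q = (11.01, 17.08). LQ is perpendicular to QC, so QC runs at -88.60°; with |QC| = 15.6, C = (11.39, 1.480). Then |RC| = |C − R| = 11.49.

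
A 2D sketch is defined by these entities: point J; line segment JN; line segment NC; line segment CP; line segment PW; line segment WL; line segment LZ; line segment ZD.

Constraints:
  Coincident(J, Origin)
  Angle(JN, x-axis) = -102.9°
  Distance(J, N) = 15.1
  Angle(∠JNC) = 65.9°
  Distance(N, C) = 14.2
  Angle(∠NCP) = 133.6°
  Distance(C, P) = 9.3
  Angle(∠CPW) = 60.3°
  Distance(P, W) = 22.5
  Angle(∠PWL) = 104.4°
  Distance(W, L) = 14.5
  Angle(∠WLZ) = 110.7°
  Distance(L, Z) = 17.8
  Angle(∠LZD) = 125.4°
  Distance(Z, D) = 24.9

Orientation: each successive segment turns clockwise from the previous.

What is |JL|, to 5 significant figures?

20.279

∠CPW = 60.3° gives PW at -23.100° from the x-axis; with |PW| = 22.5, W = (4.9154, -5.7623). ∠PWL = 104.4° gives WL at -98.700° from the x-axis; with |WL| = 14.5, L = (2.7221, -20.096). Then |JL| = |L − J| = 20.279.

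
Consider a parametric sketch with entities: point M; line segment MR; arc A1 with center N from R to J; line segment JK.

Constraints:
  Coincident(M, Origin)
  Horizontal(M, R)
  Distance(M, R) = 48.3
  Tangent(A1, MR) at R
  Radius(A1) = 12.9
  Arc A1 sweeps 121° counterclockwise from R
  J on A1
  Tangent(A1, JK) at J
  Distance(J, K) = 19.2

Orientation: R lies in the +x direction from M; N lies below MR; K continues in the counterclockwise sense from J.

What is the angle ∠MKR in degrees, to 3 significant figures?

54.5°

M is at the origin; M and R share the same y with |MR| = 48.3 and R on the +x side, so R = (48.3, 0.00). The tangent condition forces NR to be normal to MR, so N = R + (0, -12.9) = (48.3, -12.9). On A1, R sits at bearing 90° from N; a 121° counterclockwise sweep puts J at bearing 211°, so J = N + 12.9·(cos 211°, sin 211°) = (37.2, -19.5). Tangency of A1 to JK means the radius NJ is perpendicular to JK, so JK runs along (−sin 211°, cos 211°); with |JK| = 19.2, K = (47.1, -36.0). Then cos ∠MKR = KM·KR / (|KM||KR|), giving 54.5°.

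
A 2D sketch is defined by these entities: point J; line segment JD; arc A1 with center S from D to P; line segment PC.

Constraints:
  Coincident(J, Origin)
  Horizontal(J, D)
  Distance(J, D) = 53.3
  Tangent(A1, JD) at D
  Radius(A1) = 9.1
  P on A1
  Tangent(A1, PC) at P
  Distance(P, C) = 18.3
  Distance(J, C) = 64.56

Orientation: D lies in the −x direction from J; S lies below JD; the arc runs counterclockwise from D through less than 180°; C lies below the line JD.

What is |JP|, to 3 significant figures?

63.1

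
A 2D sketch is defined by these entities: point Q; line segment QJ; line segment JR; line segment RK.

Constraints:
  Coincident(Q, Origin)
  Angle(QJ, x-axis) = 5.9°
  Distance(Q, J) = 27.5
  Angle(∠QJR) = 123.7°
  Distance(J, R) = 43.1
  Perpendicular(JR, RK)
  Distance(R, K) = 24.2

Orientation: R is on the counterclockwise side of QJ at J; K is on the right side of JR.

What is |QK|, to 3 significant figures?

75.0

Q is at the origin; QJ runs at 5.9° with length 27.5, so J = 27.5·(cos 5.9°, sin 5.9°) = (27.4, 2.83). ∠QJR = 123.7°, so JR runs at 5.9° + (180° − 123.7°) = 62.2° from the x-axis; with |JR| = 43.1, R = J + 43.1·(cos 62.2°, sin 62.2°) = (47.5, 41.0). JR is perpendicular to RK; with |RK| = 24.2 on the right of JR, K = R + 24.2·(0.885, -0.466) = (68.9, 29.7). Then |QK| = |K − Q| = 75.0.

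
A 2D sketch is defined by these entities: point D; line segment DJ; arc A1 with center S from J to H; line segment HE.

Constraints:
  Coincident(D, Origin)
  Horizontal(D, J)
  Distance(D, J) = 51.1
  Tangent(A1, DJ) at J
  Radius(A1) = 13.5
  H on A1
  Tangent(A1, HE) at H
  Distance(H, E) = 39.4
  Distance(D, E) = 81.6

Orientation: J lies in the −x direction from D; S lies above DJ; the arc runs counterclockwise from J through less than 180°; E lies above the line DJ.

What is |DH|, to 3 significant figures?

44.9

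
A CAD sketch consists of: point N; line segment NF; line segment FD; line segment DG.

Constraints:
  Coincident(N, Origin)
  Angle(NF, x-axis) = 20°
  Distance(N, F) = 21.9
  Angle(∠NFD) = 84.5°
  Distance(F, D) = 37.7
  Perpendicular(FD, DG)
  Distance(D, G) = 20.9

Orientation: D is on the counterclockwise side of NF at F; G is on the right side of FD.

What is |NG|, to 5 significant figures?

55.594

∠NFD = 84.5°, so FD runs at 20.0° + (180° − 84.5°) = 115.50° from the x-axis; with |FD| = 37.7, D = F + 37.7·(cos 115.50°, sin 115.50°) = (4.3490, 41.518). The perpendicularity gives DG at right angles to FD; with |DG| = 20.9 on the right of FD, G = D + 20.9·(0.90259, 0.43051) = (23.213, 50.515). Then |NG| = |G − N| = 55.594.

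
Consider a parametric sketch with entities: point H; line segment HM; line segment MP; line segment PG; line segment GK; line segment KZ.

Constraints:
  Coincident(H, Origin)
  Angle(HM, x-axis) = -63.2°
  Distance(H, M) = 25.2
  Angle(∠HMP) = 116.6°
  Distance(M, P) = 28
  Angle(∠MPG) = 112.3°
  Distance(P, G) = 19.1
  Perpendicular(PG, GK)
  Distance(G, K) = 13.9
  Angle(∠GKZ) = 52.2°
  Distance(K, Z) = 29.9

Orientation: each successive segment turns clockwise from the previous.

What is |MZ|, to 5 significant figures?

30.939

PG ⟂ GK, so GK runs at 75.700°; with |GK| = 13.9, K = (-20.407, -26.785). ∠GKZ = 52.2° gives KZ at -52.100° from the x-axis; with |KZ| = 29.9, Z = (-2.0400, -50.379). Then |MZ| = |Z − M| = 30.939.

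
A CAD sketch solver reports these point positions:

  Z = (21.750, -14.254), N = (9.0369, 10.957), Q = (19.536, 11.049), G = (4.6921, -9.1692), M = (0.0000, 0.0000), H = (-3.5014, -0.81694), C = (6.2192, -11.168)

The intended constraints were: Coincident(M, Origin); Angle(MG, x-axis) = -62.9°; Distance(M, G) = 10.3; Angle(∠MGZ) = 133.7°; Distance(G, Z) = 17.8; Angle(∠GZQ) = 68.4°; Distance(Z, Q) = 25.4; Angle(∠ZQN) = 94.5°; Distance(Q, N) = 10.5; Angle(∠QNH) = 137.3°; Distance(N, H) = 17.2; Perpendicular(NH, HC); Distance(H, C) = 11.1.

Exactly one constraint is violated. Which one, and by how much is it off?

Distance(H, C) = 11.1 — off by 3.10.

M = (0.00, 0.00) ✓; MG at -62.90° ✓; |MG| = 10.30 ✓; ∠MGZ = 133.7° ✓; |GZ| = 17.80 ✓; ∠GZQ = 68.40° ✓; |ZQ| = 25.40 ✓; ∠ZQN = 94.50° ✓; |QN| = 10.50 ✓; ∠QNH = 137.3° ✓; |NH| = 17.20 ✓; ∠(NH, HC) = 90.00° ✓; |HC| = 14.20 ✗.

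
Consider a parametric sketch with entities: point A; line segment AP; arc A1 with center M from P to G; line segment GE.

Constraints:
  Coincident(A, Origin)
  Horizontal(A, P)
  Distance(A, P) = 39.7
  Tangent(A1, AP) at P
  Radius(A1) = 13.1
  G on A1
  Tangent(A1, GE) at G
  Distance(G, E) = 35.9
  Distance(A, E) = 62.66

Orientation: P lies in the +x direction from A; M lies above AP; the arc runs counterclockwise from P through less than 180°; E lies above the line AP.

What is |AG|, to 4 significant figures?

54.83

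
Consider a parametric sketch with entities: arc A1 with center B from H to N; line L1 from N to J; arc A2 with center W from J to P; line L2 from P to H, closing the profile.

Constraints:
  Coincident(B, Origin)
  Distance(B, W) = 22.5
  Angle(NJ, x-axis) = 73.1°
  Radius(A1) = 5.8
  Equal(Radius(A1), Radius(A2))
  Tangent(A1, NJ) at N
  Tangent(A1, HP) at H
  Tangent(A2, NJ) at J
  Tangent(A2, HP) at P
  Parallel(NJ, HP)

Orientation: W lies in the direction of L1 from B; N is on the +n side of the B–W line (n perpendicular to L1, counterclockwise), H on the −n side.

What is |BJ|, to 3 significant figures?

23.2

Tangency of A1 to both parallel lines with radius 5.8 puts N and H at B ± 5.8·n: N = (-5.55, 1.69), H = (5.55, -1.69). Equal radii place J and P the same way about W: J = W + 5.8·n = (0.991, 23.2), P = W − 5.8·n = (12.1, 19.8). Then |BJ| = |J − B| = 23.2.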